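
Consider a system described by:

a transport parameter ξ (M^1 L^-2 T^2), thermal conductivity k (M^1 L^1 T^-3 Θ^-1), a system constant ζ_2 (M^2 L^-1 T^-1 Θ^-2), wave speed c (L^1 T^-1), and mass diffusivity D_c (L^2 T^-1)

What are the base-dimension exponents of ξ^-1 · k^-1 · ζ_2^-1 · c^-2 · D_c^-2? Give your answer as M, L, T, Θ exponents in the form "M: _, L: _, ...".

M: -4, L: -4, T: 6, Θ: 3

Collect each base-dimension exponent across the product:
  M: −(1) − (1) − (2) − 2·(0) − 2·(0) = -4
  L: −(-2) − (1) − (-1) − 2·(1) − 2·(2) = -4
  T: −(2) − (-3) − (-1) − 2·(-1) − 2·(-1) = 6
  Θ: −(0) − (-1) − (-2) − 2·(0) − 2·(0) = 3
So the dimensions are [M⁻⁴ L⁻⁴ T⁶ Θ³].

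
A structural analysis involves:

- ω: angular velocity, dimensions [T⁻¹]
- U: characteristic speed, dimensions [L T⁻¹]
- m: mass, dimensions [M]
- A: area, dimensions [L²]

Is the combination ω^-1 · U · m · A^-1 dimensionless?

Sum the exponent of each base dimension across the product:
  M: −[ω]_M + [U]_M + [m]_M − [A]_M = −(0) + (0) + (1) − (0) = 1
  L: −[ω]_L + [U]_L + [m]_L − [A]_L = −(0) + (1) + (0) − (2) = -1
  T: −[ω]_T + [U]_T + [m]_T − [A]_T = −(-1) + (-1) + (0) − (0) = 0
Net dimensions [M L⁻¹] ≠ [1] — not dimensionless.

no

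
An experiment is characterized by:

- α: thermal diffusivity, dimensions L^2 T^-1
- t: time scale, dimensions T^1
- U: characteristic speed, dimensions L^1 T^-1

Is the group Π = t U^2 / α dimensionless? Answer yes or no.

yes

Sum the exponent of each base dimension across the product:
  M: −[α]_M + [t]_M + 2·[U]_M = −(0) + (0) + 2·(0) = 0
  L: −[α]_L + [t]_L + 2·[U]_L = −(2) + (0) + 2·(1) = 0
  T: −[α]_T + [t]_T + 2·[U]_T = −(-1) + (1) + 2·(-1) = 0
  Θ: −[α]_Θ + [t]_Θ + 2·[U]_Θ = −(0) + (0) + 2·(0) = 0
All base exponents vanish — dimensionless.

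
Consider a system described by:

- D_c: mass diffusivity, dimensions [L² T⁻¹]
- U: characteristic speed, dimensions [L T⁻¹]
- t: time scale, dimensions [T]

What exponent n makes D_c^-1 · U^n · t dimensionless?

Balance the L exponent: (1)·n from U, plus −(2) + (0) = -2 from the rest, must sum to zero.
n − 2 = 0, so n = 2.

2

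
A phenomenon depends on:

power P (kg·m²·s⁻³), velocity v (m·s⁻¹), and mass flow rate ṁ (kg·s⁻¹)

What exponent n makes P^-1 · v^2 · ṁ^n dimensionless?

Balance the M exponent: (1)·n from ṁ, plus −(1) + 2·(0) = -1 from the rest, must sum to zero.
n − 1 = 0, so n = 1.

1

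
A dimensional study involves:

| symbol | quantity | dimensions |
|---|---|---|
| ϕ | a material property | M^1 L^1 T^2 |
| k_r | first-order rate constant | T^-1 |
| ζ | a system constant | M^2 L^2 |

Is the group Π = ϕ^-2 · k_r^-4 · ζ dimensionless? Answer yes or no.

Sum the exponent of each base dimension across the product:
  M: −2·[ϕ]_M − 4·[k_r]_M + [ζ]_M = −2·(1) − 4·(0) + (2) = 0
  L: −2·[ϕ]_L − 4·[k_r]_L + [ζ]_L = −2·(1) − 4·(0) + (2) = 0
  T: −2·[ϕ]_T − 4·[k_r]_T + [ζ]_T = −2·(2) − 4·(-1) + (0) = 0
All base exponents vanish — dimensionless.

yes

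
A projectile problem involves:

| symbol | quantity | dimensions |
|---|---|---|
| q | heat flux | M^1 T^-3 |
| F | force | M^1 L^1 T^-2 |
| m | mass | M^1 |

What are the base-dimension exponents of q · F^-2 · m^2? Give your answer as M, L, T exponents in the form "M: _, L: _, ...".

Collect each base-dimension exponent across the product:
  M: (1) − 2·(1) + 2·(1) = 1
  L: (0) − 2·(1) + 2·(0) = -2
  T: (-3) − 2·(-2) + 2·(0) = 1
So the dimensions are [M L⁻² T].

M: 1, L: -2, T: 1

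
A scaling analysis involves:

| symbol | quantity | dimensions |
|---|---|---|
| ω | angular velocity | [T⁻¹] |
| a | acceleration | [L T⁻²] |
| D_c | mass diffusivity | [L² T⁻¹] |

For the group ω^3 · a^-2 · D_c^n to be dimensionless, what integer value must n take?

Balance the L exponent: (2)·n from D_c, plus 3·(0) − 2·(1) = -2 from the rest, must sum to zero.
2n − 2 = 0, so n = 1.

1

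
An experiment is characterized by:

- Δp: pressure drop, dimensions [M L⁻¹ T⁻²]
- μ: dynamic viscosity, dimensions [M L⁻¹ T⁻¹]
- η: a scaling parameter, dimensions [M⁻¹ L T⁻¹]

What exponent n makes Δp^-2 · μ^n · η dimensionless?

3

Balance the M exponent: (1)·n from μ, plus −2·(1) + (-1) = -3 from the rest, must sum to zero.
n − 3 = 0, so n = 3.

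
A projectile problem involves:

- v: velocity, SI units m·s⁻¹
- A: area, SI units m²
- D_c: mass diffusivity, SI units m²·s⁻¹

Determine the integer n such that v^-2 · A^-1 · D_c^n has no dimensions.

Balance the L exponent: (2)·n from D_c, plus −2·(1) − (2) = -4 from the rest, must sum to zero.
2n − 4 = 0, so n = 2.

2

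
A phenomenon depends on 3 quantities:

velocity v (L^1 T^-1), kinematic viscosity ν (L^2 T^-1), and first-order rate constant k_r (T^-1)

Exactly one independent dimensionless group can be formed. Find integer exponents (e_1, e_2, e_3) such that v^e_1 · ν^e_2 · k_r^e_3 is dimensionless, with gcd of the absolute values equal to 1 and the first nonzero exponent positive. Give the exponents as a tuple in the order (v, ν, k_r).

(2, -1, -1)

L: e_1·(1) + e_2·(2) + e_3·(0) = 0
T: e_1·(-1) + e_2·(-1) + e_3·(-1) = 0
Solving this homogeneous linear system for the smallest-integer solution (first nonzero entry positive) gives (2, -1, -1).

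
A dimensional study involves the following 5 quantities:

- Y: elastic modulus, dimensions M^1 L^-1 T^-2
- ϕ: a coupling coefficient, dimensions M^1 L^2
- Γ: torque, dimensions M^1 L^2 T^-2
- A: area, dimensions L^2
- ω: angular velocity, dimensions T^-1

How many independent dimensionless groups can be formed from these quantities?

There are 5 variables and 3 base dimensions (M, L, T).
The dimension matrix has rank 3.
Independent dimensionless groups: 5 − 3 = 2.

2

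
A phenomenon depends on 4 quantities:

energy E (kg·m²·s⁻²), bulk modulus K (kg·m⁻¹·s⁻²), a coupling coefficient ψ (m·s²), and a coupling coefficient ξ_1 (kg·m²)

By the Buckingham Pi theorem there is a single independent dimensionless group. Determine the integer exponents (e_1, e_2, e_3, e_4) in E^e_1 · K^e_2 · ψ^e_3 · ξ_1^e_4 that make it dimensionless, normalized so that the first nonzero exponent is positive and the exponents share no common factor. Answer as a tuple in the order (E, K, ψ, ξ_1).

(2, 1, 3, -3)

M: e_1·(1) + e_2·(1) + e_3·(0) + e_4·(1) = 0
L: e_1·(2) + e_2·(-1) + e_3·(1) + e_4·(2) = 0
T: e_1·(-2) + e_2·(-2) + e_3·(2) + e_4·(0) = 0
Solving this homogeneous linear system for the smallest-integer solution (first nonzero entry positive) gives (2, 1, 3, -3).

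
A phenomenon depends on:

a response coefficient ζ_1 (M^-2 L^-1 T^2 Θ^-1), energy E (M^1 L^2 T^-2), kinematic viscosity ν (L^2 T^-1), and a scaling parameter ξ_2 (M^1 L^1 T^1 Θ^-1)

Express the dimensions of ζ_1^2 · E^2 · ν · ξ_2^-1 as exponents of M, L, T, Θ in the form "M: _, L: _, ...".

M: -3, L: 3, T: -2, Θ: -1

Collect each base-dimension exponent across the product:
  M: 2·(-2) + 2·(1) + (0) − (1) = -3
  L: 2·(-1) + 2·(2) + (2) − (1) = 3
  T: 2·(2) + 2·(-2) + (-1) − (1) = -2
  Θ: 2·(-1) + 2·(0) + (0) − (-1) = -1
So the dimensions are [M⁻³ L³ T⁻² Θ⁻¹].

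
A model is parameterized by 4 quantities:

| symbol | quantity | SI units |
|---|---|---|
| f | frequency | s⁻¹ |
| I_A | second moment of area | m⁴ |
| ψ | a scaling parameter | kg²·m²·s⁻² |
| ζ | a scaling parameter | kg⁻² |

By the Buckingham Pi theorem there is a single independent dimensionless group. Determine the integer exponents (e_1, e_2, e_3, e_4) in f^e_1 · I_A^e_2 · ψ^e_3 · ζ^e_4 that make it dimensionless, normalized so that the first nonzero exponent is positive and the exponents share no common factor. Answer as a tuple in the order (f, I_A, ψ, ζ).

(4, 1, -2, -2)

M: e_1·(0) + e_2·(0) + e_3·(2) + e_4·(-2) = 0
L: e_1·(0) + e_2·(4) + e_3·(2) + e_4·(0) = 0
T: e_1·(-1) + e_2·(0) + e_3·(-2) + e_4·(0) = 0
Solving this homogeneous linear system for the smallest-integer solution (first nonzero entry positive) gives (4, 1, -2, -2).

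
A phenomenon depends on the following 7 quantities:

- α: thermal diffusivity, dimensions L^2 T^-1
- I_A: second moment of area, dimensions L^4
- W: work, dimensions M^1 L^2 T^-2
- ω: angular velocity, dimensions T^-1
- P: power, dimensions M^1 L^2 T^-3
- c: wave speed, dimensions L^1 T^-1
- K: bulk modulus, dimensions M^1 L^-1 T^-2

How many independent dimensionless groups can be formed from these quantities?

There are 7 variables and 3 base dimensions (M, L, T).
The dimension matrix has rank 3.
Independent dimensionless groups: 7 − 3 = 4.

4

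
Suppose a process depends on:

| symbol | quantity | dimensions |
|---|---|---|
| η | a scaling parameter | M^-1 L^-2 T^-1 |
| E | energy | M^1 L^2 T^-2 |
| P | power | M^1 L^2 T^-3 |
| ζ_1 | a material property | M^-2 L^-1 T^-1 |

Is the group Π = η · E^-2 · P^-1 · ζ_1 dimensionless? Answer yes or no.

Sum the exponent of each base dimension across the product:
  M: [η]_M − 2·[E]_M − [P]_M + [ζ_1]_M = (-1) − 2·(1) − (1) + (-2) = -6
  L: [η]_L − 2·[E]_L − [P]_L + [ζ_1]_L = (-2) − 2·(2) − (2) + (-1) = -9
  T: [η]_T − 2·[E]_T − [P]_T + [ζ_1]_T = (-1) − 2·(-2) − (-3) + (-1) = 5
Net dimensions [M⁻⁶ L⁻⁹ T⁵] ≠ [1] — not dimensionless.

no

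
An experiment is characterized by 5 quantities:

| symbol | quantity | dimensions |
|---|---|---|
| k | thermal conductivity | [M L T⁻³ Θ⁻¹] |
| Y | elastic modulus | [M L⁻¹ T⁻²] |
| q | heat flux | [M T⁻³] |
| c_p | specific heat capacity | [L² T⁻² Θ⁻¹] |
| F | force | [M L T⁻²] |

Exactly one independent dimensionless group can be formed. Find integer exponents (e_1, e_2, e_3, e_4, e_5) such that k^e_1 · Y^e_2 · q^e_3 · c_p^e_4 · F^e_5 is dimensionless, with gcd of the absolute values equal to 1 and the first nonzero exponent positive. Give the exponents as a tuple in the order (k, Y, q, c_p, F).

M: e_1·(1) + e_2·(1) + e_3·(1) + e_4·(0) + e_5·(1) = 0
L: e_1·(1) + e_2·(-1) + e_3·(0) + e_4·(2) + e_5·(1) = 0
T: e_1·(-3) + e_2·(-2) + e_3·(-3) + e_4·(-2) + e_5·(-2) = 0
Θ: e_1·(-1) + e_2·(0) + e_3·(0) + e_4·(-1) + e_5·(0) = 0
Solving this homogeneous linear system for the smallest-integer solution (first nonzero entry positive) gives (2, -3, 2, -2, -1).

(2, -3, 2, -2, -1)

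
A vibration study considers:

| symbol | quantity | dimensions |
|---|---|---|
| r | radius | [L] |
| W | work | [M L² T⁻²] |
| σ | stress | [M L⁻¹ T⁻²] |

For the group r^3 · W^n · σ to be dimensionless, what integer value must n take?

-1

Balance the M exponent: (1)·n from W, plus 3·(0) + (1) = 1 from the rest, must sum to zero.
n + 1 = 0, so n = -1.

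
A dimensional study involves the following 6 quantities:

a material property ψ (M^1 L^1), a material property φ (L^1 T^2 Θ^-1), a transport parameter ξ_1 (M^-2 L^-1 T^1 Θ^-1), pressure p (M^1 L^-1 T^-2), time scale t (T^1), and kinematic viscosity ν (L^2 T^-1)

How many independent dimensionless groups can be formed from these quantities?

2

There are 6 variables and 4 base dimensions (M, L, T, Θ).
The dimension matrix has rank 4.
Independent dimensionless groups: 6 − 4 = 2.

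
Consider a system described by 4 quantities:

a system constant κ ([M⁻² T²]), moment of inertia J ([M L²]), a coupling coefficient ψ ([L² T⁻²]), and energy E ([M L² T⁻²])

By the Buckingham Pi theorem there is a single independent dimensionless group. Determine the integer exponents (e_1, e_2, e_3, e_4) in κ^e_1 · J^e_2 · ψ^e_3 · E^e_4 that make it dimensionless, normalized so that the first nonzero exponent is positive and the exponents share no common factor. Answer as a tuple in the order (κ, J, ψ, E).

(1, -1, -2, 3)

M: e_1·(-2) + e_2·(1) + e_3·(0) + e_4·(1) = 0
L: e_1·(0) + e_2·(2) + e_3·(2) + e_4·(2) = 0
T: e_1·(2) + e_2·(0) + e_3·(-2) + e_4·(-2) = 0
Solving this homogeneous linear system for the smallest-integer solution (first nonzero entry positive) gives (1, -1, -2, 3).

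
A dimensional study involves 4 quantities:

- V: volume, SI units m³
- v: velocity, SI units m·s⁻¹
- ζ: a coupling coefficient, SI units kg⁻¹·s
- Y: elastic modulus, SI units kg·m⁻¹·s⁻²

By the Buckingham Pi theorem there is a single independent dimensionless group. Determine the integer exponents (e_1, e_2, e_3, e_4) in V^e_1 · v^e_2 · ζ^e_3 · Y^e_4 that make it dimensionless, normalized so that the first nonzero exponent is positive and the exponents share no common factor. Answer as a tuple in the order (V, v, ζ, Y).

M: e_1·(0) + e_2·(0) + e_3·(-1) + e_4·(1) = 0
L: e_1·(3) + e_2·(1) + e_3·(0) + e_4·(-1) = 0
T: e_1·(0) + e_2·(-1) + e_3·(1) + e_4·(-2) = 0
Solving this homogeneous linear system for the smallest-integer solution (first nonzero entry positive) gives (2, -3, 3, 3).

(2, -3, 3, 3)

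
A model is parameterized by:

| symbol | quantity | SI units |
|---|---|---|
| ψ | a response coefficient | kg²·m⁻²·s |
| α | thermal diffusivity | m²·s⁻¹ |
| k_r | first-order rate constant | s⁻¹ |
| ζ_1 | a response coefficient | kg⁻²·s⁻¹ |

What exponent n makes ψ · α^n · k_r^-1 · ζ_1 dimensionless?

Balance the L exponent: (2)·n from α, plus (-2) − (0) + (0) = -2 from the rest, must sum to zero.
2n − 2 = 0, so n = 1.

1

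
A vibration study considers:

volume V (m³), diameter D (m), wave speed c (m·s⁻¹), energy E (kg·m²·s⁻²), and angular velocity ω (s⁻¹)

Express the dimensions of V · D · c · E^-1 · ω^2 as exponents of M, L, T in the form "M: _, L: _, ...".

Collect each base-dimension exponent across the product:
  M: (0) + (0) + (0) − (1) + 2·(0) = -1
  L: (3) + (1) + (1) − (2) + 2·(0) = 3
  T: (0) + (0) + (-1) − (-2) + 2·(-1) = -1
So the dimensions are [M⁻¹ L³ T⁻¹].

M: -1, L: 3, T: -1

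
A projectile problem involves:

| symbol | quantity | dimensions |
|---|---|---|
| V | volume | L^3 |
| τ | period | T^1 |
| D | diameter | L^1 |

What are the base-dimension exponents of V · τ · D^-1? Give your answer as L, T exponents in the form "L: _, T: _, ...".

Collect each base-dimension exponent across the product:
  L: (3) + (0) − (1) = 2
  T: (0) + (1) − (0) = 1
So the dimensions are [L² T].

L: 2, T: 1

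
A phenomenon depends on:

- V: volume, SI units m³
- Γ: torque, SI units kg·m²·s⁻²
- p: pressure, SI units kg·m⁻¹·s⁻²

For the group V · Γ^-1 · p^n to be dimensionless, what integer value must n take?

1

Balance the M exponent: (1)·n from p, plus (0) − (1) = -1 from the rest, must sum to zero.
n − 1 = 0, so n = 1.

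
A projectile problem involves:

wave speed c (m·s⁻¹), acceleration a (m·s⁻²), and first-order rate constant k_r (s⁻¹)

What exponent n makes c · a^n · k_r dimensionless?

Balance the L exponent: (1)·n from a, plus (1) + (0) = 1 from the rest, must sum to zero.
n + 1 = 0, so n = -1.

-1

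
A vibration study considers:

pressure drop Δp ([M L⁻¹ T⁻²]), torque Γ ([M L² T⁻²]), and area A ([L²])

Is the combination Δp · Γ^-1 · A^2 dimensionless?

no

Sum the exponent of each base dimension across the product:
  M: [Δp]_M − [Γ]_M + 2·[A]_M = (1) − (1) + 2·(0) = 0
  L: [Δp]_L − [Γ]_L + 2·[A]_L = (-1) − (2) + 2·(2) = 1
  T: [Δp]_T − [Γ]_T + 2·[A]_T = (-2) − (-2) + 2·(0) = 0
Net dimensions [L] ≠ [1] — not dimensionless.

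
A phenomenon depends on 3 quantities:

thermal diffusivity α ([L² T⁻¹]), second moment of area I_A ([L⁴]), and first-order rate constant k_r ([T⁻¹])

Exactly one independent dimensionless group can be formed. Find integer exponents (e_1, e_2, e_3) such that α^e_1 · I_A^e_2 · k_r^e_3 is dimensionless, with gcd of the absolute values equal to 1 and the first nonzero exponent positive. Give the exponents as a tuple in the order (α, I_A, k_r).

(2, -1, -2)

L: e_1·(2) + e_2·(4) + e_3·(0) = 0
T: e_1·(-1) + e_2·(0) + e_3·(-1) = 0
Solving this homogeneous linear system for the smallest-integer solution (first nonzero entry positive) gives (2, -1, -2).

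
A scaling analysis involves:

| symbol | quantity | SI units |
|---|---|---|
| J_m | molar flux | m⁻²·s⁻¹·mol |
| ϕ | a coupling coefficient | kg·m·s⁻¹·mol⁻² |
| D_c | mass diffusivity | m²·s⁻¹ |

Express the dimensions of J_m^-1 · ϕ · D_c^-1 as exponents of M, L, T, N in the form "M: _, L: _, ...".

Collect each base-dimension exponent across the product:
  M: −(0) + (1) − (0) = 1
  L: −(-2) + (1) − (2) = 1
  T: −(-1) + (-1) − (-1) = 1
  N: −(1) + (-2) − (0) = -3
So the dimensions are [M L T N⁻³].

M: 1, L: 1, T: 1, N: -3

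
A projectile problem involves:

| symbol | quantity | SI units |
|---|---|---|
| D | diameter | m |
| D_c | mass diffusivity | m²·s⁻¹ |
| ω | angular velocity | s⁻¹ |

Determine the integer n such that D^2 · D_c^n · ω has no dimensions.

Balance the L exponent: (2)·n from D_c, plus 2·(1) + (0) = 2 from the rest, must sum to zero.
2n + 2 = 0, so n = -1.

-1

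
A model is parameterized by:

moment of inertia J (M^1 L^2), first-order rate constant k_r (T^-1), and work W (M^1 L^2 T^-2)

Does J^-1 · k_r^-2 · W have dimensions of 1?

yes

Sum the exponent of each base dimension across the product:
  M: −[J]_M − 2·[k_r]_M + [W]_M = −(1) − 2·(0) + (1) = 0
  L: −[J]_L − 2·[k_r]_L + [W]_L = −(2) − 2·(0) + (2) = 0
  T: −[J]_T − 2·[k_r]_T + [W]_T = −(0) − 2·(-1) + (-2) = 0
All base exponents vanish — dimensionless.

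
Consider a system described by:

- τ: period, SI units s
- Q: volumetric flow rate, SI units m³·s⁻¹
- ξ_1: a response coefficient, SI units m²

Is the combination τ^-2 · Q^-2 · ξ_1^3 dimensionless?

yes

Sum the exponent of each base dimension across the product:
  L: −2·[τ]_L − 2·[Q]_L + 3·[ξ_1]_L = −2·(0) − 2·(3) + 3·(2) = 0
  T: −2·[τ]_T − 2·[Q]_T + 3·[ξ_1]_T = −2·(1) − 2·(-1) + 3·(0) = 0
All base exponents vanish — dimensionless.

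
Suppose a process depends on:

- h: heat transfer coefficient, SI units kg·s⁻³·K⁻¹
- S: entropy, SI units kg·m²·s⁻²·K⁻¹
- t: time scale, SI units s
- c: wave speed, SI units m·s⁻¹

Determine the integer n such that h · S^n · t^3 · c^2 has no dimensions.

-1

Balance the M exponent: (1)·n from S, plus (1) + 3·(0) + 2·(0) = 1 from the rest, must sum to zero.
n + 1 = 0, so n = -1.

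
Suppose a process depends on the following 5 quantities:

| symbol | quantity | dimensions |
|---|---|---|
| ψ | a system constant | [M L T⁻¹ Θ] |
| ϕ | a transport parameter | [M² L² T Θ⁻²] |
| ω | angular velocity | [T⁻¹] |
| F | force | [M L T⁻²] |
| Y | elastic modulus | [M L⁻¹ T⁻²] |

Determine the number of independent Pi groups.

There are 5 variables and 4 base dimensions (M, L, T, Θ).
The dimension matrix has rank 4.
Independent dimensionless groups: 5 − 4 = 1.

1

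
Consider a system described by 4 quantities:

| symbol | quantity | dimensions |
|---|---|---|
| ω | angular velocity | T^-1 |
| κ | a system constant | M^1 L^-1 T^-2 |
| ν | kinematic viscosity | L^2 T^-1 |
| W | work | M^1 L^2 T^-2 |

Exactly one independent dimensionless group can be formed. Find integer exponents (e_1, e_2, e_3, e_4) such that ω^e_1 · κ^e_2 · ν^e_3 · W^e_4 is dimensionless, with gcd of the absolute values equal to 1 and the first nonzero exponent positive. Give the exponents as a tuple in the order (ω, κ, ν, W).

(3, -2, -3, 2)

M: e_1·(0) + e_2·(1) + e_3·(0) + e_4·(1) = 0
L: e_1·(0) + e_2·(-1) + e_3·(2) + e_4·(2) = 0
T: e_1·(-1) + e_2·(-2) + e_3·(-1) + e_4·(-2) = 0
Solving this homogeneous linear system for the smallest-integer solution (first nonzero entry positive) gives (3, -2, -3, 2).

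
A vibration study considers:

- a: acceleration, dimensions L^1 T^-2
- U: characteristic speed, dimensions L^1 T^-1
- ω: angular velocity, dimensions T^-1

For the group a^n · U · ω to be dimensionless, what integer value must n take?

-1

Balance the L exponent: (1)·n from a, plus (1) + (0) = 1 from the rest, must sum to zero.
n + 1 = 0, so n = -1.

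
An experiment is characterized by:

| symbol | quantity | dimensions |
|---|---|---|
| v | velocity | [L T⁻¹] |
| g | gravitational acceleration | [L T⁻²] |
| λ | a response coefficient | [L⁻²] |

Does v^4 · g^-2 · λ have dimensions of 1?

yes

Sum the exponent of each base dimension across the product:
  L: 4·[v]_L − 2·[g]_L + [λ]_L = 4·(1) − 2·(1) + (-2) = 0
  T: 4·[v]_T − 2·[g]_T + [λ]_T = 4·(-1) − 2·(-2) + (0) = 0
All base exponents vanish — dimensionless.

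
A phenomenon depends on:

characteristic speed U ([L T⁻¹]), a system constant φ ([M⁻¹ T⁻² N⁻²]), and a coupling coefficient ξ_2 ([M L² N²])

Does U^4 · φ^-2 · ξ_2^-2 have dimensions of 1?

yes

Sum the exponent of each base dimension across the product:
  M: 4·[U]_M − 2·[φ]_M − 2·[ξ_2]_M = 4·(0) − 2·(-1) − 2·(1) = 0
  L: 4·[U]_L − 2·[φ]_L − 2·[ξ_2]_L = 4·(1) − 2·(0) − 2·(2) = 0
  T: 4·[U]_T − 2·[φ]_T − 2·[ξ_2]_T = 4·(-1) − 2·(-2) − 2·(0) = 0
  N: 4·[U]_N − 2·[φ]_N − 2·[ξ_2]_N = 4·(0) − 2·(-2) − 2·(2) = 0
All base exponents vanish — dimensionless.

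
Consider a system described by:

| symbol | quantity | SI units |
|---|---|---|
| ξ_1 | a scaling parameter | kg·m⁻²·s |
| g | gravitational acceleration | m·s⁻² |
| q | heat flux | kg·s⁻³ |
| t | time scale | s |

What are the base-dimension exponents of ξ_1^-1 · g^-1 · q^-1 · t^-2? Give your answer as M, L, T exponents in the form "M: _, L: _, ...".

M: -2, L: 1, T: 2

Collect each base-dimension exponent across the product:
  M: −(1) − (0) − (1) − 2·(0) = -2
  L: −(-2) − (1) − (0) − 2·(0) = 1
  T: −(1) − (-2) − (-3) − 2·(1) = 2
So the dimensions are [M⁻² L T²].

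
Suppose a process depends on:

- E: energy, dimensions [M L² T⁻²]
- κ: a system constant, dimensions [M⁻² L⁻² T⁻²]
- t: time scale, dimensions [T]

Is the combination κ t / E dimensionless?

Sum the exponent of each base dimension across the product:
  M: −[E]_M + [κ]_M + [t]_M = −(1) + (-2) + (0) = -3
  L: −[E]_L + [κ]_L + [t]_L = −(2) + (-2) + (0) = -4
  T: −[E]_T + [κ]_T + [t]_T = −(-2) + (-2) + (1) = 1
Net dimensions [M⁻³ L⁻⁴ T] ≠ [1] — not dimensionless.

no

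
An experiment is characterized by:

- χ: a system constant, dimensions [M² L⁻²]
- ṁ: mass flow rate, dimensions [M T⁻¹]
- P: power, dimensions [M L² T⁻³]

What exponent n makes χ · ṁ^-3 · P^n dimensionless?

1

Balance the M exponent: (1)·n from P, plus (2) − 3·(1) = -1 from the rest, must sum to zero.
n − 1 = 0, so n = 1.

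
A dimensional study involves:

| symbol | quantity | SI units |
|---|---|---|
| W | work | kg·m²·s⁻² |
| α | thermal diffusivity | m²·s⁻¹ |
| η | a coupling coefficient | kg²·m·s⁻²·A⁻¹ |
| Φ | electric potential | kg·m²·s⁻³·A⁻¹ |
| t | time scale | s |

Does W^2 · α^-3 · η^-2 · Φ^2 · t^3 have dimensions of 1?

yes

Sum the exponent of each base dimension across the product:
  M: 2·[W]_M − 3·[α]_M − 2·[η]_M + 2·[Φ]_M + 3·[t]_M = 2·(1) − 3·(0) − 2·(2) + 2·(1) + 3·(0) = 0
  L: 2·[W]_L − 3·[α]_L − 2·[η]_L + 2·[Φ]_L + 3·[t]_L = 2·(2) − 3·(2) − 2·(1) + 2·(2) + 3·(0) = 0
  T: 2·[W]_T − 3·[α]_T − 2·[η]_T + 2·[Φ]_T + 3·[t]_T = 2·(-2) − 3·(-1) − 2·(-2) + 2·(-3) + 3·(1) = 0
  I: 2·[W]_I − 3·[α]_I − 2·[η]_I + 2·[Φ]_I + 3·[t]_I = 2·(0) − 3·(0) − 2·(-1) + 2·(-1) + 3·(0) = 0
All base exponents vanish — dimensionless.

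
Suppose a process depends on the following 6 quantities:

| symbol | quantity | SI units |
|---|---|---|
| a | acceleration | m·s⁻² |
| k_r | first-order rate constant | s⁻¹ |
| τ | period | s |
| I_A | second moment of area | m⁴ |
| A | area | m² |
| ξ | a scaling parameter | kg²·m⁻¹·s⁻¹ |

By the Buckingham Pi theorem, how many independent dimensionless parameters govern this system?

3

There are 6 variables and 3 base dimensions (M, L, T).
The dimension matrix has rank 3.
Independent dimensionless groups: 6 − 3 = 3.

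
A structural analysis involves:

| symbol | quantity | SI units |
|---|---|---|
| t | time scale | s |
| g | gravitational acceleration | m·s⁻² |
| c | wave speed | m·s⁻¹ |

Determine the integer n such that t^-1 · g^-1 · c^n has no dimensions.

Balance the L exponent: (1)·n from c, plus −(0) − (1) = -1 from the rest, must sum to zero.
n − 1 = 0, so n = 1.

1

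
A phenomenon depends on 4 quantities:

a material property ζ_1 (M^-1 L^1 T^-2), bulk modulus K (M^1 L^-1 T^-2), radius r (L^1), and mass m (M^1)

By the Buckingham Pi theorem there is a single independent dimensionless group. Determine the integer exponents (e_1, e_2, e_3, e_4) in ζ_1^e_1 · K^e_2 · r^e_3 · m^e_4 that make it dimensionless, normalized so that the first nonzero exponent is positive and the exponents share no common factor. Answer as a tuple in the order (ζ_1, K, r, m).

(1, -1, -2, 2)

M: e_1·(-1) + e_2·(1) + e_3·(0) + e_4·(1) = 0
L: e_1·(1) + e_2·(-1) + e_3·(1) + e_4·(0) = 0
T: e_1·(-2) + e_2·(-2) + e_3·(0) + e_4·(0) = 0
Solving this homogeneous linear system for the smallest-integer solution (first nonzero entry positive) gives (1, -1, -2, 2).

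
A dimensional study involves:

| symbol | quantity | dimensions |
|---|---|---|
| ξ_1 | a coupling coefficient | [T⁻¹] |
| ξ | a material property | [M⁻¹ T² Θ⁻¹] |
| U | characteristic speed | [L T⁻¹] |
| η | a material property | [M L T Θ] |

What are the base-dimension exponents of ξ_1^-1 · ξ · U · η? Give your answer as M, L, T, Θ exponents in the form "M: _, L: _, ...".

Collect each base-dimension exponent across the product:
  M: −(0) + (-1) + (0) + (1) = 0
  L: −(0) + (0) + (1) + (1) = 2
  T: −(-1) + (2) + (-1) + (1) = 3
  Θ: −(0) + (-1) + (0) + (1) = 0
So the dimensions are [L² T³].

M: 0, L: 2, T: 3, Θ: 0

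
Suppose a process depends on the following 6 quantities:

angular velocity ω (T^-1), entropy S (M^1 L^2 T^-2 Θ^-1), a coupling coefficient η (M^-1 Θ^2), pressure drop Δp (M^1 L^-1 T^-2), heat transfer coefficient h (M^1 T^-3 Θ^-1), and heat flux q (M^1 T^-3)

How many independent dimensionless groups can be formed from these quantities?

2

There are 6 variables and 4 base dimensions (M, L, T, Θ).
The dimension matrix has rank 4.
Independent dimensionless groups: 6 − 4 = 2.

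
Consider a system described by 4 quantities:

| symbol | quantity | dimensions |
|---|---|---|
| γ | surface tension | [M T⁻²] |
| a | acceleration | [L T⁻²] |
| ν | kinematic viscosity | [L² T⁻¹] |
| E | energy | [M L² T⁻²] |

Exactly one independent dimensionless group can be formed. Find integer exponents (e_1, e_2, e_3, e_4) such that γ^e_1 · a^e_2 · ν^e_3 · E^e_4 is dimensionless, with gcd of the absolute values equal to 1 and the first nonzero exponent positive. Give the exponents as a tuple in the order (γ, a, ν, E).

(3, -2, 4, -3)

M: e_1·(1) + e_2·(0) + e_3·(0) + e_4·(1) = 0
L: e_1·(0) + e_2·(1) + e_3·(2) + e_4·(2) = 0
T: e_1·(-2) + e_2·(-2) + e_3·(-1) + e_4·(-2) = 0
Solving this homogeneous linear system for the smallest-integer solution (first nonzero entry positive) gives (3, -2, 4, -3).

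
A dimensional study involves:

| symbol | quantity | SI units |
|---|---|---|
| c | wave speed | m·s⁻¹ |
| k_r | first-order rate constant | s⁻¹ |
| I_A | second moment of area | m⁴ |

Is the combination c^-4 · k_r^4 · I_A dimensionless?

Sum the exponent of each base dimension across the product:
  M: −4·[c]_M + 4·[k_r]_M + [I_A]_M = −4·(0) + 4·(0) + (0) = 0
  L: −4·[c]_L + 4·[k_r]_L + [I_A]_L = −4·(1) + 4·(0) + (4) = 0
  T: −4·[c]_T + 4·[k_r]_T + [I_A]_T = −4·(-1) + 4·(-1) + (0) = 0
  Θ: −4·[c]_Θ + 4·[k_r]_Θ + [I_A]_Θ = −4·(0) + 4·(0) + (0) = 0
All base exponents vanish — dimensionless.

yes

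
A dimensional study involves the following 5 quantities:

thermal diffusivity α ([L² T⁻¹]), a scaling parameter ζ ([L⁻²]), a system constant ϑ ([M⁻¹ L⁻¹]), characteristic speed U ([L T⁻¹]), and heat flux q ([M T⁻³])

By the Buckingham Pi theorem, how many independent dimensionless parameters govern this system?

2

There are 5 variables and 3 base dimensions (M, L, T).
The dimension matrix has rank 3.
Independent dimensionless groups: 5 − 3 = 2.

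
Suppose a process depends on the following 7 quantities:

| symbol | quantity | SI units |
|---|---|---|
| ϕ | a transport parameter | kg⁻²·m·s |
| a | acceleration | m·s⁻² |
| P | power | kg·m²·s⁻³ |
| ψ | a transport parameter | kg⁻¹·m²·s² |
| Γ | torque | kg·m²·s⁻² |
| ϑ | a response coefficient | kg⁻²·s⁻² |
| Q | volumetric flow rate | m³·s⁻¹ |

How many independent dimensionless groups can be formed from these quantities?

4

There are 7 variables and 3 base dimensions (M, L, T).
The dimension matrix has rank 3.
Independent dimensionless groups: 7 − 3 = 4.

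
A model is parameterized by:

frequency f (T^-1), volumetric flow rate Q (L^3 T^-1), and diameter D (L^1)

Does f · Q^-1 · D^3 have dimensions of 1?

Sum the exponent of each base dimension across the product:
  M: [f]_M − [Q]_M + 3·[D]_M = (0) − (0) + 3·(0) = 0
  L: [f]_L − [Q]_L + 3·[D]_L = (0) − (3) + 3·(1) = 0
  T: [f]_T − [Q]_T + 3·[D]_T = (-1) − (-1) + 3·(0) = 0
All base exponents vanish — dimensionless.

yes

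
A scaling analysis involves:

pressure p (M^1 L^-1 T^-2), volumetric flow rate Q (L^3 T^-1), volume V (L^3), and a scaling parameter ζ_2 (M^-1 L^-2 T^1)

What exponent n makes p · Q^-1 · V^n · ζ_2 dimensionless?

2

Balance the L exponent: (3)·n from V, plus (-1) − (3) + (-2) = -6 from the rest, must sum to zero.
3n − 6 = 0, so n = 2.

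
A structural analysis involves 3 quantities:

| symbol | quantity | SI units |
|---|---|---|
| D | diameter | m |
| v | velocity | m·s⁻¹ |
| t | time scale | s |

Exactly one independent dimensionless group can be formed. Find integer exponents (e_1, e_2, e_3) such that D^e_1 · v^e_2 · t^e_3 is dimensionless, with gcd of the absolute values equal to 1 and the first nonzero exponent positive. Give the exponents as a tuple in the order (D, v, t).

(1, -1, -1)

L: e_1·(1) + e_2·(1) + e_3·(0) = 0
T: e_1·(0) + e_2·(-1) + e_3·(1) = 0
Solving this homogeneous linear system for the smallest-integer solution (first nonzero entry positive) gives (1, -1, -1).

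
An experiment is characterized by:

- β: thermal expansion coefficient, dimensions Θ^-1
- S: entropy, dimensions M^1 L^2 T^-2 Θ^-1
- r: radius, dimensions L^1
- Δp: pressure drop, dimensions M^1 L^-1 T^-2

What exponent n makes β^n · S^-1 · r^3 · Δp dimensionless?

1

Balance the Θ exponent: (-1)·n from β, plus −(-1) + 3·(0) + (0) = 1 from the rest, must sum to zero.
−n + 1 = 0, so n = 1.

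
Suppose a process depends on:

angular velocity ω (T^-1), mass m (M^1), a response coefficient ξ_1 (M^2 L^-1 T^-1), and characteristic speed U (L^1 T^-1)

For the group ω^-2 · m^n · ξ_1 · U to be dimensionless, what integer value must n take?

-2

Balance the M exponent: (1)·n from m, plus −2·(0) + (2) + (0) = 2 from the rest, must sum to zero.
n + 2 = 0, so n = -2.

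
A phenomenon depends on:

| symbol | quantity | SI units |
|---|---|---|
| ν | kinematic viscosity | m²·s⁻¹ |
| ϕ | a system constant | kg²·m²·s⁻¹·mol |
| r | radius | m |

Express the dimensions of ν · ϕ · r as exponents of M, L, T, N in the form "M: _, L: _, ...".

Collect each base-dimension exponent across the product:
  M: (0) + (2) + (0) = 2
  L: (2) + (2) + (1) = 5
  T: (-1) + (-1) + (0) = -2
  N: (0) + (1) + (0) = 1
So the dimensions are [M² L⁵ T⁻² N].

M: 2, L: 5, T: -2, N: 1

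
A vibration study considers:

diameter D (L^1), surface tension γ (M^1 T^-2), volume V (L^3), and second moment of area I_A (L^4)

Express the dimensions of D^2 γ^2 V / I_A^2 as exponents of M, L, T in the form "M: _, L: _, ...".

Collect each base-dimension exponent across the product:
  M: 2·(0) + 2·(1) + (0) − 2·(0) = 2
  L: 2·(1) + 2·(0) + (3) − 2·(4) = -3
  T: 2·(0) + 2·(-2) + (0) − 2·(0) = -4
So the dimensions are [M² L⁻³ T⁻⁴].

M: 2, L: -3, T: -4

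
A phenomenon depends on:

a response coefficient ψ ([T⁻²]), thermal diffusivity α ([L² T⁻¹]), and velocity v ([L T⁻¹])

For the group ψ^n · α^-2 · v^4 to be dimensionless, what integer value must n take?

Balance the T exponent: (-2)·n from ψ, plus −2·(-1) + 4·(-1) = -2 from the rest, must sum to zero.
-2n − 2 = 0, so n = -1.

-1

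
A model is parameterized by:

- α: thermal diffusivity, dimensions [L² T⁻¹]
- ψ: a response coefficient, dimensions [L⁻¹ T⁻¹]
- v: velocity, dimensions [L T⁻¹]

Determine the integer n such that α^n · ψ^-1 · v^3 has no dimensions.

-2

Balance the L exponent: (2)·n from α, plus −(-1) + 3·(1) = 4 from the rest, must sum to zero.
2n + 4 = 0, so n = -2.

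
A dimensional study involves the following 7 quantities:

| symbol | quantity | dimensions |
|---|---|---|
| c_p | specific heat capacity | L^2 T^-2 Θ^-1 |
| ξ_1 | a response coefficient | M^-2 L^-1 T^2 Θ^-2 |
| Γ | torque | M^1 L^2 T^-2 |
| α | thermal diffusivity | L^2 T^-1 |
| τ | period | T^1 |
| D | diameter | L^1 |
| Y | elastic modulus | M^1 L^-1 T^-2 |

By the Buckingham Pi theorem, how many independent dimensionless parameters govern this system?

There are 7 variables and 4 base dimensions (M, L, T, Θ).
The dimension matrix has rank 4.
Independent dimensionless groups: 7 − 4 = 3.

3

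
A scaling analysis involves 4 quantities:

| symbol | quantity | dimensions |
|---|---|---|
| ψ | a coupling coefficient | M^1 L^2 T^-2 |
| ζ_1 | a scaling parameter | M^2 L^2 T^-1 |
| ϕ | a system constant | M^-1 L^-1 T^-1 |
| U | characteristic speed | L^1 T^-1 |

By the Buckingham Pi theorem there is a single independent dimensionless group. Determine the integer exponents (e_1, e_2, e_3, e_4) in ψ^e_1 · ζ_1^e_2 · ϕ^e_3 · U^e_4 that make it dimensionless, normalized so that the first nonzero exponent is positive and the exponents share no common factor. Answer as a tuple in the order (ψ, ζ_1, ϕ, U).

(3, -2, -1, -3)

M: e_1·(1) + e_2·(2) + e_3·(-1) + e_4·(0) = 0
L: e_1·(2) + e_2·(2) + e_3·(-1) + e_4·(1) = 0
T: e_1·(-2) + e_2·(-1) + e_3·(-1) + e_4·(-1) = 0
Solving this homogeneous linear system for the smallest-integer solution (first nonzero entry positive) gives (3, -2, -1, -3).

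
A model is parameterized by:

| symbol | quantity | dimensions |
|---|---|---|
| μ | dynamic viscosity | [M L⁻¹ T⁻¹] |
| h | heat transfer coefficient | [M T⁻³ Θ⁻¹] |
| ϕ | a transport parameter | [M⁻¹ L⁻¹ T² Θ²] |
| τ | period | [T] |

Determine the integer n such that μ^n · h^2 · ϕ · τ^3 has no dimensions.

Balance the M exponent: (1)·n from μ, plus 2·(1) + (-1) + 3·(0) = 1 from the rest, must sum to zero.
n + 1 = 0, so n = -1.

-1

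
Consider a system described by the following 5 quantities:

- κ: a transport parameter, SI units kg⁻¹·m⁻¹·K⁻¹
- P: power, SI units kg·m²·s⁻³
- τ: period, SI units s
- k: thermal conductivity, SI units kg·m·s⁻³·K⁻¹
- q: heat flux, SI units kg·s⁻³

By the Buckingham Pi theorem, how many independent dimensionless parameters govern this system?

1

There are 5 variables and 4 base dimensions (M, L, T, Θ).
The dimension matrix has rank 4.
Independent dimensionless groups: 5 − 4 = 1.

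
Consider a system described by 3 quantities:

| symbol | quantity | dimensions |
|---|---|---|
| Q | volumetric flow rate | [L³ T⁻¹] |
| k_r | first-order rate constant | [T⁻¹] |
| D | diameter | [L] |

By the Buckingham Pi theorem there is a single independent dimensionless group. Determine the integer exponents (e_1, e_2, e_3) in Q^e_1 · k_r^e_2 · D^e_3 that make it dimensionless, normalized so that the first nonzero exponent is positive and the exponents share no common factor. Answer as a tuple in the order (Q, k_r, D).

(1, -1, -3)

L: e_1·(3) + e_2·(0) + e_3·(1) = 0
T: e_1·(-1) + e_2·(-1) + e_3·(0) = 0
Solving this homogeneous linear system for the smallest-integer solution (first nonzero entry positive) gives (1, -1, -3).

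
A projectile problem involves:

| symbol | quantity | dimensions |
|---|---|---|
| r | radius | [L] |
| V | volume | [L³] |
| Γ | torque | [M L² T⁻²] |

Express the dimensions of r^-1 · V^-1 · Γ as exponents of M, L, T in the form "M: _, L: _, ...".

M: 1, L: -2, T: -2

Collect each base-dimension exponent across the product:
  M: −(0) − (0) + (1) = 1
  L: −(1) − (3) + (2) = -2
  T: −(0) − (0) + (-2) = -2
So the dimensions are [M L⁻² T⁻²].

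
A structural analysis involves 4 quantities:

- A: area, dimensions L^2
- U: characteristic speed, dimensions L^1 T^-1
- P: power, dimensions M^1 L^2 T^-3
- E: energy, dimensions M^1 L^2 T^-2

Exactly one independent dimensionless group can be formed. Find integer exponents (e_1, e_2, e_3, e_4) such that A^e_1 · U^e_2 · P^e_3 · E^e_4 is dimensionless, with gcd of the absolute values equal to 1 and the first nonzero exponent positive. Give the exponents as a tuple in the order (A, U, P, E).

M: e_1·(0) + e_2·(0) + e_3·(1) + e_4·(1) = 0
L: e_1·(2) + e_2·(1) + e_3·(2) + e_4·(2) = 0
T: e_1·(0) + e_2·(-1) + e_3·(-3) + e_4·(-2) = 0
Solving this homogeneous linear system for the smallest-integer solution (first nonzero entry positive) gives (1, -2, 2, -2).

(1, -2, 2, -2)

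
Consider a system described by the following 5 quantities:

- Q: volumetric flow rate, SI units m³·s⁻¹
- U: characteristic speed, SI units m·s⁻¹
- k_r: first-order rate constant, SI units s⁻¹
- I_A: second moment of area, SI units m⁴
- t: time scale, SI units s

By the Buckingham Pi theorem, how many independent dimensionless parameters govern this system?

There are 5 variables and 2 base dimensions (L, T).
The dimension matrix has rank 2.
Independent dimensionless groups: 5 − 2 = 3.

3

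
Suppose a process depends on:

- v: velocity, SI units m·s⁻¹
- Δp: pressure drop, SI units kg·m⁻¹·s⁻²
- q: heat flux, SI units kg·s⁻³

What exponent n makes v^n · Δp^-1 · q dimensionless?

-1

Balance the L exponent: (1)·n from v, plus −(-1) + (0) = 1 from the rest, must sum to zero.
n + 1 = 0, so n = -1.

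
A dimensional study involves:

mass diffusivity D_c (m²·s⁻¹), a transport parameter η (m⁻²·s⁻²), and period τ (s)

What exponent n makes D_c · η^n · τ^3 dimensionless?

1

Balance the L exponent: (-2)·n from η, plus (2) + 3·(0) = 2 from the rest, must sum to zero.
-2n + 2 = 0, so n = 1.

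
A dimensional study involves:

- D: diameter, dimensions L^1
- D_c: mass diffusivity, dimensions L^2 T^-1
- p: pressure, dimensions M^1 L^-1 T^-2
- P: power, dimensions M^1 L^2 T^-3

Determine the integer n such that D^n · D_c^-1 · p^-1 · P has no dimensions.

Balance the L exponent: (1)·n from D, plus −(2) − (-1) + (2) = 1 from the rest, must sum to zero.
n + 1 = 0, so n = -1.

-1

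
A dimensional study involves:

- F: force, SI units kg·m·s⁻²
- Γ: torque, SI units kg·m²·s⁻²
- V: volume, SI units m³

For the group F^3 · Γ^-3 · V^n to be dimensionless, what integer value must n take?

Balance the L exponent: (3)·n from V, plus 3·(1) − 3·(2) = -3 from the rest, must sum to zero.
3n − 3 = 0, so n = 1.

1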